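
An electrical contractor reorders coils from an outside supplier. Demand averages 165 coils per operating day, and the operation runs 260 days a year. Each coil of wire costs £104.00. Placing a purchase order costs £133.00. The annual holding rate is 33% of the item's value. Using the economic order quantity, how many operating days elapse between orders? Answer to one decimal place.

T ≈ 3.5 days

Annual demand D = 165 × 260 = 42,900.
Holding cost H = 0.33 × £104.00 = £34.3200 per unit per year.
Q* = √(2DS/H) = √(2 × 42,900 × 133 / 34.32) ≈ 576.63.
Cycle time = Q*/D × 260 = 576.63 / 42,900 × 260 ≈ 3.495 days.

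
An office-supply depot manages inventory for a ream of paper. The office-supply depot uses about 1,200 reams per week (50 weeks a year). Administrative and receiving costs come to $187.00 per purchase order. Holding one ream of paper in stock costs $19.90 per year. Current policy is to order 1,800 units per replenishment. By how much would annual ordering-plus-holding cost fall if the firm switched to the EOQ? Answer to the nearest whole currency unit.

Extra cost ≈ $3,011 per year

Annual demand D = 1,200 × 50 = 60,000.
EOQ = √(2DS/H) = √(2 × 60,000 × 187 / 19.9) ≈ 1061.90.
Cost at Q* = (D/Q*)S + (Q*/2)H = √(2DSH) ≈ $21,131.87.
Cost at Q = 1,800: (60,000/1,800)×187 + (1,800/2)×19.9 = $6,233.33 + $17,910.00 = $24,143.33.
Excess = $24,143.33 − $21,131.87 = $3,011.46.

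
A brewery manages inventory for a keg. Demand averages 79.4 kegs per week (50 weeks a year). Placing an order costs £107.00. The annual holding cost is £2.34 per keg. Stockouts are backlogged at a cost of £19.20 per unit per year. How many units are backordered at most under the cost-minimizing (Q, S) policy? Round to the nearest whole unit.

S* ≈ 69 kegs

Annual demand D = 79.4 × 50 = 3,970.
With planned backorders, Q* = √(2DS/H) · √((H+B)/B).
√(2DS/H) = √(2 × 3,970 × 107 / 2.34) = 602.552.
√((H+B)/B) = √((2.34+19.2)/19.2) = 1.0592.
Q* ≈ 638.214.
S* = Q* · H/(H+B) = 638.214 × 2.34/21.54 ≈ 69.332.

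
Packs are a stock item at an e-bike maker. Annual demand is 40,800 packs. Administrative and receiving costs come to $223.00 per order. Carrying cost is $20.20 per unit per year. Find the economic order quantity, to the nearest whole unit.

Q* ≈ 949 packs

EOQ = √(2DS / H) = √(2 × 40,800 × 223 / 20.2).
= √(18,196,800 / 20.2) = √900,831.6832 ≈ 949.122.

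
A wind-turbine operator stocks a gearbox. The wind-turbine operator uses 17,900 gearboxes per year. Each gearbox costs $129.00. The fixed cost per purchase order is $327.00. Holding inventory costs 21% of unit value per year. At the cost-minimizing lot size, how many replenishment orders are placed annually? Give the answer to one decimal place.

Holding cost H = 0.21 × $129.00 = $27.0900 per unit per year.
Q* = √(2DS/H) = √(2 × 17,900 × 327 / 27.09) ≈ 657.37.
Orders per year = D / Q* = 17,900 / 657.37 ≈ 27.230.

N ≈ 27.2 orders per year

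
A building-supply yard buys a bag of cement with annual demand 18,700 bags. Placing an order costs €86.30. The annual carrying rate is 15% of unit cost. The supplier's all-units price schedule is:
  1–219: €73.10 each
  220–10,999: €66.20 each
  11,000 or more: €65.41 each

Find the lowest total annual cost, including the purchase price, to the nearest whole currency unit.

TC* ≈ €1,243,601

Holding cost per unit per year at price C is H = 0.15·C.
Candidates are each tier's EOQ (if it falls in that tier) and each price-break quantity.
Tier 1 (€73.10): EOQ = 542.5 exceeds tier's upper bound 219, so this tier is dominated.
EOQ at €66.20 = 570.1 (feasible in tier 2): TC = 18,700×€66.20 + (18,700/570.1)×86.3 + (570.1/2)×0.15×€66.20 = €1,243,601.30.
EOQ at €65.41 = 573.6 < 11000, so use break Q=11000: TC = 18,700×€65.41 + (18,700/11000.0)×86.3 + (11000.0/2)×0.15×€65.41 = €1,277,276.96.
Lowest total cost among the candidates is at Q = 570.1.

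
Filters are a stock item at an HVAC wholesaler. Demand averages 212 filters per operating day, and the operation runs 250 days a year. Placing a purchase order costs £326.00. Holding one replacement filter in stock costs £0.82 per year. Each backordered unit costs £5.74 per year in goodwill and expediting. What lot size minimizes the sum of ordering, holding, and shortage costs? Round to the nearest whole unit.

Annual demand D = 212 × 250 = 53,000.
With planned backorders, Q* = √(2DS/H) · √((H+B)/B).
√(2DS/H) = √(2 × 53,000 × 326 / 0.82) = 6491.646.
√((H+B)/B) = √((0.82+5.74)/5.74) = 1.0690.
Q* ≈ 6939.861.

Q* ≈ 6,940 filters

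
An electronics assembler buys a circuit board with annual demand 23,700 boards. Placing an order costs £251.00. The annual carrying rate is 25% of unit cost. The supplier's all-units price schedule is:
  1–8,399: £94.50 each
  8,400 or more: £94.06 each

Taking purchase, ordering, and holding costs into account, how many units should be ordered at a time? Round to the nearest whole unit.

Holding cost per unit per year at price C is H = 0.25·C.
For each price level, check whether its EOQ is feasible; otherwise the best quantity at that price is the breakpoint.
EOQ at £94.50 = 709.6 (feasible in tier 1): TC = 23,700×£94.50 + (23,700/709.6)×251 + (709.6/2)×0.25×£94.50 = £2,256,415.32.
EOQ at £94.06 = 711.3 < 8400, so use break Q=8400: TC = 23,700×£94.06 + (23,700/8400.0)×251 + (8400.0/2)×0.25×£94.06 = £2,328,693.18.
Lowest total cost is £2,256,415.32 at Q = 709.6.

Q* ≈ 710 boards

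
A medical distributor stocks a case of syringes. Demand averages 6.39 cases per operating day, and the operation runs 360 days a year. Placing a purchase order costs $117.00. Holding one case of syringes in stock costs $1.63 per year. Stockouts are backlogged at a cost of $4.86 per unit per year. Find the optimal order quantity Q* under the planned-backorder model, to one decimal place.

Annual demand D = 6.39 × 360 = 2,300.4.
With planned backorders, Q* = √(2DS/H) · √((H+B)/B).
√(2DS/H) = √(2 × 2,300.4 × 117 / 1.63) = 574.666.
√((H+B)/B) = √((1.63+4.86)/4.86) = 1.1556.
Q* ≈ 664.079.

Q* ≈ 664.1 cases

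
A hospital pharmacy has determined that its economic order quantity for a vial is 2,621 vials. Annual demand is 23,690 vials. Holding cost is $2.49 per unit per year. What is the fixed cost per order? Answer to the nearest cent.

S ≈ $361.03

The basic EOQ model gives Q* = √(2DS/H); rearrange for the unknown.
From Q* = √(2DS/H): S = Q*²H / (2D) = 2,621² × 2.49 / (2 × 23,690) = 361.0259.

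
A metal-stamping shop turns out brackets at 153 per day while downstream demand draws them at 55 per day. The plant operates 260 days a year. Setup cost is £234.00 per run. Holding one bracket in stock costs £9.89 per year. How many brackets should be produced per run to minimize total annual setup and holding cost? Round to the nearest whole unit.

Annual demand D = 55 × 260 = 14,300.
Production build-up factor (1 − d/p) = 1 − 55/153 = 0.6405.
Q* = √(2DS / (H(1 − d/p))) = √(2 × 14,300 × 234 / (9.89 × 0.6405)).
= √(6,692,400 / 6.3348) ≈ 1027.840.

Q* ≈ 1,028 brackets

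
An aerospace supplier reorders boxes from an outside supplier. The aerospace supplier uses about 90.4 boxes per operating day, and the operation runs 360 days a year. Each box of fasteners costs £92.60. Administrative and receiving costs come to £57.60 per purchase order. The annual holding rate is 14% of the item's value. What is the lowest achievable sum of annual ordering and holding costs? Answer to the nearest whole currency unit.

TC* ≈ £6,972

Annual demand D = 90.4 × 360 = 32,544.
Holding cost H = 0.14 × £92.60 = £12.9640 per unit per year.
The optimal lot size = √(2DS/H) = √(2 × 32,544 × 57.6 / 12.964) ≈ 537.76.
At the optimum the two cost components are equal, so total cost = 2·(Q*/2)H = Q*·H.
Minimum total = √(2DSH) = √(2 × 32,544 × 57.6 × 12.964) ≈ 6971.580.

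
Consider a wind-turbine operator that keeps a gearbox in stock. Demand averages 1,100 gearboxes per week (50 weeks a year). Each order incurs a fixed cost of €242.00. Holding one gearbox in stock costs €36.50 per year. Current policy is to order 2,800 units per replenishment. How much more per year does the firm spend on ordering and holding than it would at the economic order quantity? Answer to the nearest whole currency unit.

Annual demand D = 1,100 × 50 = 55,000.
EOQ = √(2DS/H) = √(2 × 55,000 × 242 / 36.5) ≈ 854.00.
Cost at Q* = (D/Q*)S + (Q*/2)H = √(2DSH) ≈ €31,170.98.
Cost at Q = 2,800: (55,000/2,800)×242 + (2,800/2)×36.5 = €4,753.57 + €51,100.00 = €55,853.57.
Excess = €55,853.57 − €31,170.98 = €24,682.59.

Extra cost ≈ €24,683 per year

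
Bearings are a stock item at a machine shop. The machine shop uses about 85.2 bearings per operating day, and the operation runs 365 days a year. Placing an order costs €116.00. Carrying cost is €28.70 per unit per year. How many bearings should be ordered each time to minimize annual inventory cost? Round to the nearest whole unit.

Annual demand D = 85.2 × 365 = 31,098.
EOQ = √(2DS / H) = √(2 × 31,098 × 116 / 28.7).
= √(7,214,736 / 28.7) = √251,384.5296 ≈ 501.383.

Q* ≈ 501 bearings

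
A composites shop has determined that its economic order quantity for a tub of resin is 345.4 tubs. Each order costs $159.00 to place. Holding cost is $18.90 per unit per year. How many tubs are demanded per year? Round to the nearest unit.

The basic EOQ model gives Q* = √(2DS/H); rearrange for the unknown.
From Q* = √(2DS/H): D = Q*²H / (2S) = 345.4² × 18.9 / (2 × 159) = 7090.541.

D ≈ 7,091 tubs per year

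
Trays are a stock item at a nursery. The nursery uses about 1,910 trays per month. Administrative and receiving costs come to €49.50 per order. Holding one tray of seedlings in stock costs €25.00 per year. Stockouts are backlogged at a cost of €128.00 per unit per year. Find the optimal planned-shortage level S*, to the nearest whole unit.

S* ≈ 54 trays

Annual demand D = 1,910 × 12 = 22,920.
With planned backorders, Q* = √(2DS/H) · √((H+B)/B).
√(2DS/H) = √(2 × 22,920 × 49.5 / 25) = 301.269.
√((H+B)/B) = √((25+128)/128) = 1.0933.
Q* ≈ 329.379.
S* = Q* · H/(H+B) = 329.379 × 25/153 ≈ 53.820.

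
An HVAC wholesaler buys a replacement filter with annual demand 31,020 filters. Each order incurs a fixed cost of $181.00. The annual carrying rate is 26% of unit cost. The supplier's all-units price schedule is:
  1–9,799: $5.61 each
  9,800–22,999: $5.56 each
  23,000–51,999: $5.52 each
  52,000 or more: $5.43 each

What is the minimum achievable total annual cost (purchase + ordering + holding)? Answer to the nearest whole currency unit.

Holding cost per unit per year at price C is H = 0.26·C.
Candidates are each tier's EOQ (if it falls in that tier) and each price-break quantity.
EOQ at $5.61 = 2774.6 (feasible in tier 1): TC = 31,020×$5.61 + (31,020/2774.6)×181 + (2774.6/2)×0.26×$5.61 = $178,069.29.
EOQ at $5.56 = 2787.1 < 9800, so use break Q=9800: TC = 31,020×$5.56 + (31,020/9800.0)×181 + (9800.0/2)×0.26×$5.56 = $180,127.56.
EOQ at $5.52 = 2797.2 < 23000, so use break Q=23000: TC = 31,020×$5.52 + (31,020/23000.0)×181 + (23000.0/2)×0.26×$5.52 = $187,979.31.
EOQ at $5.43 = 2820.3 < 52000, so use break Q=52000: TC = 31,020×$5.43 + (31,020/52000.0)×181 + (52000.0/2)×0.26×$5.43 = $205,253.37.
Lowest total cost among the candidates is at Q = 2774.6.

TC* ≈ $178,069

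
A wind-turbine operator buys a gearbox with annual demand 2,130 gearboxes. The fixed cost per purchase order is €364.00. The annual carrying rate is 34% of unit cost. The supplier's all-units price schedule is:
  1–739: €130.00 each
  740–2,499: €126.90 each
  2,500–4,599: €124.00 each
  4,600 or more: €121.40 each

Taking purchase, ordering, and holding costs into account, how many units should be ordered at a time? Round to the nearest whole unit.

Holding cost per unit per year at price C is H = 0.34·C.
For each price level, check whether its EOQ is feasible; otherwise the best quantity at that price is the breakpoint.
EOQ at €130.00 = 187.3 (feasible in tier 1): TC = 2,130×€130.00 + (2,130/187.3)×364 + (187.3/2)×0.34×€130.00 = €285,178.79.
EOQ at €126.90 = 189.6 < 740, so use break Q=740: TC = 2,130×€126.90 + (2,130/740.0)×364 + (740.0/2)×0.34×€126.90 = €287,308.75.
EOQ at €124.00 = 191.8 < 2500, so use break Q=2500: TC = 2,130×€124.00 + (2,130/2500.0)×364 + (2500.0/2)×0.34×€124.00 = €317,130.13.
EOQ at €121.40 = 193.8 < 4600, so use break Q=4600: TC = 2,130×€121.40 + (2,130/4600.0)×364 + (4600.0/2)×0.34×€121.40 = €353,685.35.
Lowest total cost is €285,178.79 at Q = 187.3.

Q* ≈ 187 gearboxes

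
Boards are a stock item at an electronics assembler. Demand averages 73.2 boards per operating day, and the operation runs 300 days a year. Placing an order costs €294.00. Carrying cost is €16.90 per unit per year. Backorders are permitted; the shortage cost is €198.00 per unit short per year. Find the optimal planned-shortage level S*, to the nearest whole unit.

S* ≈ 72 boards

Annual demand D = 73.2 × 300 = 21,960.
With planned backorders, Q* = √(2DS/H) · √((H+B)/B).
√(2DS/H) = √(2 × 21,960 × 294 / 16.9) = 874.101.
√((H+B)/B) = √((16.9+198)/198) = 1.0418.
Q* ≈ 910.641.
S* = Q* · H/(H+B) = 910.641 × 16.9/214.9 ≈ 71.614.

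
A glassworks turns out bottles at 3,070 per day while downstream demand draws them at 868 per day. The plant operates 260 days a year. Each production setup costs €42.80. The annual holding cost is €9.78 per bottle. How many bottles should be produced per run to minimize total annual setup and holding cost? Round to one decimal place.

Q* ≈ 1,659.5 bottles

Annual demand D = 868 × 260 = 225,680.
Production build-up factor (1 − d/p) = 1 − 868/3,070 = 0.7173.
Q* = √(2DS / (H(1 − d/p))) = √(2 × 225,680 × 42.8 / (9.78 × 0.7173)).
= √(19,318,208 / 7.0148) ≈ 1659.490.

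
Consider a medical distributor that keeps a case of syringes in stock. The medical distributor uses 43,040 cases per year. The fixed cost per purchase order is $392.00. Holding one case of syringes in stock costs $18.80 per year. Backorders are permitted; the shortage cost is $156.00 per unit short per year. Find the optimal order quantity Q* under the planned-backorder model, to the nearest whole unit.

With planned backorders, Q* = √(2DS/H) · √((H+B)/B).
√(2DS/H) = √(2 × 43,040 × 392 / 18.8) = 1339.724.
√((H+B)/B) = √((18.8+156)/156) = 1.0585.
Q* ≈ 1418.155.

Q* ≈ 1,418 cases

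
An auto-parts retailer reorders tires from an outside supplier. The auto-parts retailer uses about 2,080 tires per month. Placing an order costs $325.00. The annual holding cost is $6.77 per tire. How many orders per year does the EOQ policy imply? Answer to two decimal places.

Annual demand D = 2,080 × 12 = 24,960.
Q* = √(2DS/H) = √(2 × 24,960 × 325 / 6.77) ≈ 1548.05.
Orders per year = D / Q* = 24,960 / 1548.05 ≈ 16.124.

N ≈ 16.12 orders per year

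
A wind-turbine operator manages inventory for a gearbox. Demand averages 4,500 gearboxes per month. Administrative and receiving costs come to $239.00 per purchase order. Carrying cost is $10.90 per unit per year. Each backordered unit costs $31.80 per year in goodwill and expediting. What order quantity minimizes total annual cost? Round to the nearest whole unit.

Annual demand D = 4,500 × 12 = 54,000.
With planned backorders, Q* = √(2DS/H) · √((H+B)/B).
√(2DS/H) = √(2 × 54,000 × 239 / 10.9) = 1538.855.
√((H+B)/B) = √((10.9+31.8)/31.8) = 1.1588.
Q* ≈ 1783.191.

Q* ≈ 1,783 gearboxes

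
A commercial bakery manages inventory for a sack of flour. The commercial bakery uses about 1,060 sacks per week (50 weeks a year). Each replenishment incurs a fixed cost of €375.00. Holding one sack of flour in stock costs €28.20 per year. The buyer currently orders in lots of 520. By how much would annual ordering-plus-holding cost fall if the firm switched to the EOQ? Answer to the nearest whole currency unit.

Extra cost ≈ €12,073 per year

Annual demand D = 1,060 × 50 = 53,000.
EOQ = √(2DS/H) = √(2 × 53,000 × 375 / 28.2) ≈ 1187.26.
Cost at Q* = (D/Q*)S + (Q*/2)H = √(2DSH) ≈ €33,480.59.
Cost at Q = 520: (53,000/520)×375 + (520/2)×28.2 = €38,221.15 + €7,332.00 = €45,553.15.
Excess = €45,553.15 − €33,480.59 = €12,072.56.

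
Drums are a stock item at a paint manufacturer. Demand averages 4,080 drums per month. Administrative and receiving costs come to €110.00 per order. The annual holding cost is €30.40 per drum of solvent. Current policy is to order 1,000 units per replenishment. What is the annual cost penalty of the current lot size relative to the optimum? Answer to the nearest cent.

Annual demand D = 4,080 × 12 = 48,960.
EOQ = √(2DS/H) = √(2 × 48,960 × 110 / 30.4) ≈ 595.24.
Cost at Q* = (D/Q*)S + (Q*/2)H = √(2DSH) ≈ €18,095.43.
Cost at Q = 1,000: (48,960/1,000)×110 + (1,000/2)×30.4 = €5,385.60 + €15,200.00 = €20,585.60.
Excess = €20,585.60 − €18,095.43 = €2,490.17.

Extra cost ≈ €2,490.17 per year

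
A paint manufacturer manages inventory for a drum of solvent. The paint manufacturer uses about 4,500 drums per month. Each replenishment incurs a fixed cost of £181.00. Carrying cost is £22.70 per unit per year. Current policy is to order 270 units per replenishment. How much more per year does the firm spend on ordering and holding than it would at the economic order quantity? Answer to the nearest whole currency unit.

Extra cost ≈ £18,199 per year

Annual demand D = 4,500 × 12 = 54,000.
EOQ = √(2DS/H) = √(2 × 54,000 × 181 / 22.7) ≈ 927.98.
Cost at Q* = (D/Q*)S + (Q*/2)H = √(2DSH) ≈ £21,065.13.
Cost at Q = 270: (54,000/270)×181 + (270/2)×22.7 = £36,200.00 + £3,064.50 = £39,264.50.
Excess = £39,264.50 − £21,065.13 = £18,199.37.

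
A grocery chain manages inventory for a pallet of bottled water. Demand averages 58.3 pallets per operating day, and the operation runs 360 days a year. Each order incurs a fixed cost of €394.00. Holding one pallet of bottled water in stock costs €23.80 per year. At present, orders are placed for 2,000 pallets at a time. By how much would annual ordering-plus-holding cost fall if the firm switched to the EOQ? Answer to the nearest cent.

Extra cost ≈ €8,094.84 per year

Annual demand D = 58.3 × 360 = 20,988.
EOQ = √(2DS/H) = √(2 × 20,988 × 394 / 23.8) ≈ 833.60.
Cost at Q* = (D/Q*)S + (Q*/2)H = √(2DSH) ≈ €19,839.79.
Cost at Q = 2,000: (20,988/2,000)×394 + (2,000/2)×23.8 = €4,134.64 + €23,800.00 = €27,934.64.
Excess = €27,934.64 − €19,839.79 = €8,094.84.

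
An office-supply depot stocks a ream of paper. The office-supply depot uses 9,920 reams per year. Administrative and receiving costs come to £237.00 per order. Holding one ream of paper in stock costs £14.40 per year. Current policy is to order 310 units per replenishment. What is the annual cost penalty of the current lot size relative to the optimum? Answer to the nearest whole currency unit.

EOQ = √(2DS/H) = √(2 × 9,920 × 237 / 14.4) ≈ 571.43.
Cost at Q* = (D/Q*)S + (Q*/2)H = √(2DSH) ≈ £8,228.61.
Cost at Q = 310: (9,920/310)×237 + (310/2)×14.4 = £7,584.00 + £2,232.00 = £9,816.00.
Excess = £9,816.00 − £8,228.61 = £1,587.39.

Extra cost ≈ £1,587 per year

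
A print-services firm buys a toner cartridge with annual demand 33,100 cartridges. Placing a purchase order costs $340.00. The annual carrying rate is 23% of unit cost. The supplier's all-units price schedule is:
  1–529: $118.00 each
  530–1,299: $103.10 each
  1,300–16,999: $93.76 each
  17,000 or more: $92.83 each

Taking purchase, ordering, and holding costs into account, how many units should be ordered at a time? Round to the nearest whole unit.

Q* ≈ 1,300 cartridges

Holding cost per unit per year at price C is H = 0.23·C.
Evaluate total cost at each tier's feasible EOQ or, if the EOQ is below the tier, at the tier's minimum quantity.
Tier 1 ($118.00): EOQ = 910.7 exceeds tier's upper bound 529, so this tier is dominated.
EOQ at $103.10 = 974.3 (feasible in tier 2): TC = 33,100×$103.10 + (33,100/974.3)×340 + (974.3/2)×0.23×$103.10 = $3,435,712.64.
EOQ at $93.76 = 1021.6 < 1300, so use break Q=1300: TC = 33,100×$93.76 + (33,100/1300.0)×340 + (1300.0/2)×0.23×$93.76 = $3,126,130.04.
EOQ at $92.83 = 1026.7 < 17000, so use break Q=17000: TC = 33,100×$92.83 + (33,100/17000.0)×340 + (17000.0/2)×0.23×$92.83 = $3,254,817.65.
Lowest total cost is $3,126,130.04 at Q = 1300.0.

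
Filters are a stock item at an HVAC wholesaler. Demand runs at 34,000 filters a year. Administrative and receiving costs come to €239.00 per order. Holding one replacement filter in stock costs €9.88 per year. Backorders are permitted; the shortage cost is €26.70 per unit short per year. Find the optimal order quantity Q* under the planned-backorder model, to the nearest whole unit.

With planned backorders, Q* = √(2DS/H) · √((H+B)/B).
√(2DS/H) = √(2 × 34,000 × 239 / 9.88) = 1282.552.
√((H+B)/B) = √((9.88+26.7)/26.7) = 1.1705.
Q* ≈ 1501.209.

Q* ≈ 1,501 filters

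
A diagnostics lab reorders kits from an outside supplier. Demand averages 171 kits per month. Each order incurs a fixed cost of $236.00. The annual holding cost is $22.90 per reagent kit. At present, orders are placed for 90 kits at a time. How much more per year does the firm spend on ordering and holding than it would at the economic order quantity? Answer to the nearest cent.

Extra cost ≈ $1,701.77 per year

Annual demand D = 171 × 12 = 2,052.
EOQ = √(2DS/H) = √(2 × 2,052 × 236 / 22.9) ≈ 205.66.
Cost at Q* = (D/Q*)S + (Q*/2)H = √(2DSH) ≈ $4,709.53.
Cost at Q = 90: (2,052/90)×236 + (90/2)×22.9 = $5,380.80 + $1,030.50 = $6,411.30.
Excess = $6,411.30 − $4,709.53 = $1,701.77.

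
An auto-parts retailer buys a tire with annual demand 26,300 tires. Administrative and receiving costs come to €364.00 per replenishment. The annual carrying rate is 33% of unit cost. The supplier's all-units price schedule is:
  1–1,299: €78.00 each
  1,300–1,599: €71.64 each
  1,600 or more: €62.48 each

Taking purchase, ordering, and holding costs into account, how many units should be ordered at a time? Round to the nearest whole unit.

Holding cost per unit per year at price C is H = 0.33·C.
Candidates are each tier's EOQ (if it falls in that tier) and each price-break quantity.
EOQ at €78.00 = 862.5 (feasible in tier 1): TC = 26,300×€78.00 + (26,300/862.5)×364 + (862.5/2)×0.33×€78.00 = €2,073,599.74.
EOQ at €71.64 = 899.9 < 1300, so use break Q=1300: TC = 26,300×€71.64 + (26,300/1300.0)×364 + (1300.0/2)×0.33×€71.64 = €1,906,862.78.
EOQ at €62.48 = 963.6 < 1600, so use break Q=1600: TC = 26,300×€62.48 + (26,300/1600.0)×364 + (1600.0/2)×0.33×€62.48 = €1,665,701.97.
Lowest total cost is €1,665,701.97 at Q = 1600.0.

Q* ≈ 1,600 tires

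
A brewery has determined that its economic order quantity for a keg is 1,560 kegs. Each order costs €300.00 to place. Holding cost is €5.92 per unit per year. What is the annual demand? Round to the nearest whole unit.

D ≈ 24,012 kegs per year

Squaring Q* = √(2DS/H) gives Q*² = 2DS/H.
From Q* = √(2DS/H): D = Q*²H / (2S) = 1,560² × 5.92 / (2 × 300) = 24011.520.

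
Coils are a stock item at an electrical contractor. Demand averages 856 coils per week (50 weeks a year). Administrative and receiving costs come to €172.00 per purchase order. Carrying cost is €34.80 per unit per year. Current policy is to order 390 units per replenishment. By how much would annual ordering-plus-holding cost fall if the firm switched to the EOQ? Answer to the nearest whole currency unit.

Extra cost ≈ €3,026 per year

Annual demand D = 856 × 50 = 42,800.
EOQ = √(2DS/H) = √(2 × 42,800 × 172 / 34.8) ≈ 650.45.
Cost at Q* = (D/Q*)S + (Q*/2)H = √(2DSH) ≈ €22,635.53.
Cost at Q = 390: (42,800/390)×172 + (390/2)×34.8 = €18,875.90 + €6,786.00 = €25,661.90.
Excess = €25,661.90 − €22,635.53 = €3,026.36.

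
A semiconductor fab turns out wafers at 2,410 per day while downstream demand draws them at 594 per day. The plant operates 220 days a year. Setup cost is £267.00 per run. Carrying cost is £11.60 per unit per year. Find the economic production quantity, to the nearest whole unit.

Annual demand D = 594 × 220 = 130,680.
Production build-up factor (1 − d/p) = 1 − 594/2,410 = 0.7535.
Q* = √(2DS / (H(1 − d/p))) = √(2 × 130,680 × 267 / (11.6 × 0.7535)).
= √(69,783,120 / 8.7409) ≈ 2825.510.

Q* ≈ 2,826 wafers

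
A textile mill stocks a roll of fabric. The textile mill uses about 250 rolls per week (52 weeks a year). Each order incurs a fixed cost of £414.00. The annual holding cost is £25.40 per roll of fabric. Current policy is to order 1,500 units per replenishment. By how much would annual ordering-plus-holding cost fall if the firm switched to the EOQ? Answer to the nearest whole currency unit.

Extra cost ≈ £6,103 per year

Annual demand D = 250 × 52 = 13,000.
EOQ = √(2DS/H) = √(2 × 13,000 × 414 / 25.4) ≈ 650.98.
Cost at Q* = (D/Q*)S + (Q*/2)H = √(2DSH) ≈ £16,534.98.
Cost at Q = 1,500: (13,000/1,500)×414 + (1,500/2)×25.4 = £3,588.00 + £19,050.00 = £22,638.00.
Excess = £22,638.00 − £16,534.98 = £6,103.02.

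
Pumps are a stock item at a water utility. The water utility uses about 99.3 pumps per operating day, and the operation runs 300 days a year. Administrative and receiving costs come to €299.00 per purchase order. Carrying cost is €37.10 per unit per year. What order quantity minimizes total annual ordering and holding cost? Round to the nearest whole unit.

Annual demand D = 99.3 × 300 = 29,790.
EOQ = √(2DS / H) = √(2 × 29,790 × 299 / 37.1).
= √(17,814,420 / 37.1) = √480,173.0458 ≈ 692.945.

Q* ≈ 693 pumps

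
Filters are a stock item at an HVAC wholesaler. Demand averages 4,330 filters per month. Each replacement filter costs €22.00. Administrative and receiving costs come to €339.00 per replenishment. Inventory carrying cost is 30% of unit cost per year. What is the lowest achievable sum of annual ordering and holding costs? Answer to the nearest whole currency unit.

Annual demand D = 4,330 × 12 = 51,960.
Holding cost H = 0.30 × €22.00 = €6.6000 per unit per year.
Q* = √(2DS/H) = √(2 × 51,960 × 339 / 6.6) ≈ 2310.35.
At the optimum the two cost components are equal, so total cost = 2·(Q*/2)H = Q*·H.
Minimum total = √(2DSH) = √(2 × 51,960 × 339 × 6.6) ≈ 15248.299.

TC* ≈ €15,248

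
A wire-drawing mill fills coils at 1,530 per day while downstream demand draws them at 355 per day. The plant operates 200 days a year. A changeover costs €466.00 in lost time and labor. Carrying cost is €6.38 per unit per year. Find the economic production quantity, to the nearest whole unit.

Q* ≈ 3,675 coils

Annual demand D = 355 × 200 = 71,000.
Production build-up factor (1 − d/p) = 1 − 355/1,530 = 0.7680.
Q* = √(2DS / (H(1 − d/p))) = √(2 × 71,000 × 466 / (6.38 × 0.7680)).
= √(66,172,000 / 4.8997) ≈ 3674.968.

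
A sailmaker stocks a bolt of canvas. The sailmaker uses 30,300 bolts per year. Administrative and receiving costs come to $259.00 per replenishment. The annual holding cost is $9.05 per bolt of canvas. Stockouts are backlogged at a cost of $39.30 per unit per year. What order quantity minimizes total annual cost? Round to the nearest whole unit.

Q* ≈ 1,461 bolts

With planned backorders, Q* = √(2DS/H) · √((H+B)/B).
√(2DS/H) = √(2 × 30,300 × 259 / 9.05) = 1316.928.
√((H+B)/B) = √((9.05+39.3)/39.3) = 1.1092.
Q* ≈ 1460.710.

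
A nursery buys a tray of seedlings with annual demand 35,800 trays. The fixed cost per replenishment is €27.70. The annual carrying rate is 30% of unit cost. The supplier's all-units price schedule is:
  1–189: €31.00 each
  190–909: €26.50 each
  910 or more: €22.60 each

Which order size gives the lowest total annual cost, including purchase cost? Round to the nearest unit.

Holding cost per unit per year at price C is H = 0.30·C.
Candidates are each tier's EOQ (if it falls in that tier) and each price-break quantity.
Tier 1 (€31.00): EOQ = 461.8 exceeds tier's upper bound 189, so this tier is dominated.
EOQ at €26.50 = 499.5 (feasible in tier 2): TC = 35,800×€26.50 + (35,800/499.5)×27.7 + (499.5/2)×0.30×€26.50 = €952,670.82.
EOQ at €22.60 = 540.9 < 910, so use break Q=910: TC = 35,800×€22.60 + (35,800/910.0)×27.7 + (910.0/2)×0.30×€22.60 = €813,254.64.
Lowest total cost is €813,254.64 at Q = 910.0.

Q* ≈ 910 trays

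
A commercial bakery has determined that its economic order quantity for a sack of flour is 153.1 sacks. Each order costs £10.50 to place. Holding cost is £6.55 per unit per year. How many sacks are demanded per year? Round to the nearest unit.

Squaring Q* = √(2DS/H) gives Q*² = 2DS/H.
From Q* = √(2DS/H): D = Q*²H / (2S) = 153.1² × 6.55 / (2 × 10.5) = 7310.926.

D ≈ 7,311 sacks per year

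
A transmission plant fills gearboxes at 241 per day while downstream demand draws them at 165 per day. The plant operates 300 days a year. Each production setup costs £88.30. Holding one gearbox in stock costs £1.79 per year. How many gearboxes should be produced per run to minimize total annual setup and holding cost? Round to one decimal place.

Annual demand D = 165 × 300 = 49,500.
Production build-up factor (1 − d/p) = 1 − 165/241 = 0.3154.
Q* = √(2DS / (H(1 − d/p))) = √(2 × 49,500 × 88.3 / (1.79 × 0.3154)).
= √(8,741,700 / 0.5645) ≈ 3935.258.

Q* ≈ 3,935.3 gearboxes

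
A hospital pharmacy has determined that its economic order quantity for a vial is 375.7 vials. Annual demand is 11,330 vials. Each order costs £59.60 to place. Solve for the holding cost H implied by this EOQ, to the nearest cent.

Squaring Q* = √(2DS/H) gives Q*² = 2DS/H.
From Q* = √(2DS/H): H = 2DS / Q*² = 2 × 11,330 × 59.6 / 375.7² = 9.5681.

H ≈ £9.57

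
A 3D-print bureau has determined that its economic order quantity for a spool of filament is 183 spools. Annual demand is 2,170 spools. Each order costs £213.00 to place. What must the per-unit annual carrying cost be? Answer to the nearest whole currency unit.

H ≈ £28

Invert the EOQ relation Q*² = 2DS/H.
From Q* = √(2DS/H): H = 2DS / Q*² = 2 × 2,170 × 213 / 183² = 27.6037.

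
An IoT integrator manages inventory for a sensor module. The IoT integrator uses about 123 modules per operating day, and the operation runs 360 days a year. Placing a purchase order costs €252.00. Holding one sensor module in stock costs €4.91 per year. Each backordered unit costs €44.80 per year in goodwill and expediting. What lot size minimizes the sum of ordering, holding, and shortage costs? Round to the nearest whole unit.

Q* ≈ 2,246 modules

Annual demand D = 123 × 360 = 44,280.
With planned backorders, Q* = √(2DS/H) · √((H+B)/B).
√(2DS/H) = √(2 × 44,280 × 252 / 4.91) = 2131.956.
√((H+B)/B) = √((4.91+44.8)/44.8) = 1.0534.
Q* ≈ 2245.749.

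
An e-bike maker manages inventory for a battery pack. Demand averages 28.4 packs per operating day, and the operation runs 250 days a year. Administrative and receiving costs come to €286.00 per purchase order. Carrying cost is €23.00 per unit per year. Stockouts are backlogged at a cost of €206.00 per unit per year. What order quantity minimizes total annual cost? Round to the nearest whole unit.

Q* ≈ 443 packs

Annual demand D = 28.4 × 250 = 7,100.
With planned backorders, Q* = √(2DS/H) · √((H+B)/B).
√(2DS/H) = √(2 × 7,100 × 286 / 23) = 420.207.
√((H+B)/B) = √((23+206)/206) = 1.0543.
Q* ≈ 443.045.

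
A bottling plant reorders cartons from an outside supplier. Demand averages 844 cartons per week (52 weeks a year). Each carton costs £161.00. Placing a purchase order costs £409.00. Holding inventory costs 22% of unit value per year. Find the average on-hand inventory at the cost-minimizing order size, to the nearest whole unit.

Annual demand D = 844 × 52 = 43,888.
Holding cost H = 0.22 × £161.00 = £35.4200 per unit per year.
EOQ = √(2DS/H) = √(2 × 43,888 × 409 / 35.42) ≈ 1006.76.
Average inventory = Q*/2 ≈ 1006.76 / 2 = 503.379.

Average inventory ≈ 503 cartons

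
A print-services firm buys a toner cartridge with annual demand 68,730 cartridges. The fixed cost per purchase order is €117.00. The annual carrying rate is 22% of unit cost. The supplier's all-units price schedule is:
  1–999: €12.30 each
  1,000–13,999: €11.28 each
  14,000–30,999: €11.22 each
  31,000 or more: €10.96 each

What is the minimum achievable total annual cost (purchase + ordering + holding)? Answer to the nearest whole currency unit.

TC* ≈ €781,592

Holding cost per unit per year at price C is H = 0.22·C.
Candidates are each tier's EOQ (if it falls in that tier) and each price-break quantity.
Tier 1 (€12.30): EOQ = 2437.9 exceeds tier's upper bound 999, so this tier is dominated.
EOQ at €11.28 = 2545.7 (feasible in tier 2): TC = 68,730×€11.28 + (68,730/2545.7)×117 + (2545.7/2)×0.22×€11.28 = €781,591.93.
EOQ at €11.22 = 2552.5 < 14000, so use break Q=14000: TC = 68,730×€11.22 + (68,730/14000.0)×117 + (14000.0/2)×0.22×€11.22 = €789,003.79.
EOQ at €10.96 = 2582.6 < 31000, so use break Q=31000: TC = 68,730×€10.96 + (68,730/31000.0)×117 + (31000.0/2)×0.22×€10.96 = €790,913.80.
Lowest total cost among the candidates is at Q = 2545.7.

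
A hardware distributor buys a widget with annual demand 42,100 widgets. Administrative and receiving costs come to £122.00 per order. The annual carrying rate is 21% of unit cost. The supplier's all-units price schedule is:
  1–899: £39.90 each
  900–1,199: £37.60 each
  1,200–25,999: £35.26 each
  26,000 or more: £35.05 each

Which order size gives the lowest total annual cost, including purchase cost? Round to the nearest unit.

Q* ≈ 1,200 widgets

Holding cost per unit per year at price C is H = 0.21·C.
For each price level, check whether its EOQ is feasible; otherwise the best quantity at that price is the breakpoint.
Tier 1 (£39.90): EOQ = 1107.2 exceeds tier's upper bound 899, so this tier is dominated.
EOQ at £37.60 = 1140.6 (feasible in tier 2): TC = 42,100×£37.60 + (42,100/1140.6)×122 + (1140.6/2)×0.21×£37.60 = £1,591,966.16.
EOQ at £35.26 = 1177.8 < 1200, so use break Q=1200: TC = 42,100×£35.26 + (42,100/1200.0)×122 + (1200.0/2)×0.21×£35.26 = £1,493,168.93.
EOQ at £35.05 = 1181.4 < 26000, so use break Q=26000: TC = 42,100×£35.05 + (42,100/26000.0)×122 + (26000.0/2)×0.21×£35.05 = £1,571,489.05.
Lowest total cost is £1,493,168.93 at Q = 1200.0.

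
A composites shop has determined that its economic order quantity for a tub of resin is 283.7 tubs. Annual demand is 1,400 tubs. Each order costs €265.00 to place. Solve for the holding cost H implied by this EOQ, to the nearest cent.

Squaring Q* = √(2DS/H) gives Q*² = 2DS/H.
From Q* = √(2DS/H): H = 2DS / Q*² = 2 × 1,400 × 265 / 283.7² = 9.2190.

H ≈ €9.22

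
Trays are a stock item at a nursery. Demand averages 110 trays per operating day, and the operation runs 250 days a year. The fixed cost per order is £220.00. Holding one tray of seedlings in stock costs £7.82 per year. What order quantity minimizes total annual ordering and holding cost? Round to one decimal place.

Q* ≈ 1,243.9 trays

Annual demand D = 110 × 250 = 27,500.
EOQ = √(2DS / H) = √(2 × 27,500 × 220 / 7.82).
= √(12,100,000 / 7.82) = √1,547,314.578 ≈ 1243.911.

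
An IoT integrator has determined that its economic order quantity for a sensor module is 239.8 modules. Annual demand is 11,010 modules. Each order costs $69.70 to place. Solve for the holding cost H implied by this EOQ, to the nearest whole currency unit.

H ≈ $27

Squaring Q* = √(2DS/H) gives Q*² = 2DS/H.
From Q* = √(2DS/H): H = 2DS / Q*² = 2 × 11,010 × 69.7 / 239.8² = 26.6902.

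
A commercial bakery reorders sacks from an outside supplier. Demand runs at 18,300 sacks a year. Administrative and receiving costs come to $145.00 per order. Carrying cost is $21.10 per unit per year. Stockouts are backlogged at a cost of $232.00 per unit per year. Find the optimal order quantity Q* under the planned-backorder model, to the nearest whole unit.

Q* ≈ 524 sacks

With planned backorders, Q* = √(2DS/H) · √((H+B)/B).
√(2DS/H) = √(2 × 18,300 × 145 / 21.1) = 501.514.
√((H+B)/B) = √((21.1+232)/232) = 1.0445.
Q* ≈ 523.824.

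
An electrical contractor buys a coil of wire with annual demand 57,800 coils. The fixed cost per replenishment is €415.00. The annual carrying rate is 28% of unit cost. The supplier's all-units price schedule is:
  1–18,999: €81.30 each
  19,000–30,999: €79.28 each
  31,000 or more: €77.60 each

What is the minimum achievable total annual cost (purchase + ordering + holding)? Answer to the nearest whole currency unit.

TC* ≈ €4,732,187

Holding cost per unit per year at price C is H = 0.28·C.
Candidates are each tier's EOQ (if it falls in that tier) and each price-break quantity.
EOQ at €81.30 = 1451.7 (feasible in tier 1): TC = 57,800×€81.30 + (57,800/1451.7)×415 + (1451.7/2)×0.28×€81.30 = €4,732,186.64.
EOQ at €79.28 = 1470.1 < 19000, so use break Q=19000: TC = 57,800×€79.28 + (57,800/19000.0)×415 + (19000.0/2)×0.28×€79.28 = €4,794,531.27.
EOQ at €77.60 = 1485.9 < 31000, so use break Q=31000: TC = 57,800×€77.60 + (57,800/31000.0)×415 + (31000.0/2)×0.28×€77.60 = €4,822,837.77.
Lowest total cost among the candidates is at Q = 1451.7.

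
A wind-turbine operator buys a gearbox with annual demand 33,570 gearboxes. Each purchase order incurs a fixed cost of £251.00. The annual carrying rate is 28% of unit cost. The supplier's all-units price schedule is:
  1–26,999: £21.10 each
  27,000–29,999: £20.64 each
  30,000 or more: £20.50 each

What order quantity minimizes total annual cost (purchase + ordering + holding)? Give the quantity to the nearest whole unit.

Q* ≈ 1,689 gearboxes

Holding cost per unit per year at price C is H = 0.28·C.
Candidates are each tier's EOQ (if it falls in that tier) and each price-break quantity.
EOQ at £21.10 = 1688.9 (feasible in tier 1): TC = 33,570×£21.10 + (33,570/1688.9)×251 + (1688.9/2)×0.28×£21.10 = £718,305.10.
EOQ at £20.64 = 1707.6 < 27000, so use break Q=27000: TC = 33,570×£20.64 + (33,570/27000.0)×251 + (27000.0/2)×0.28×£20.64 = £771,216.08.
EOQ at £20.50 = 1713.5 < 30000, so use break Q=30000: TC = 33,570×£20.50 + (33,570/30000.0)×251 + (30000.0/2)×0.28×£20.50 = £774,565.87.
Lowest total cost is £718,305.10 at Q = 1688.9.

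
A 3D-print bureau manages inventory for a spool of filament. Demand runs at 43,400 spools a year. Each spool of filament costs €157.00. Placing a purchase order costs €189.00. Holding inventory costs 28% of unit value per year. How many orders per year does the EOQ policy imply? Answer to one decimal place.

N ≈ 71.0 orders per year

Holding cost H = 0.28 × €157.00 = €43.9600 per unit per year.
The optimal lot size = √(2DS/H) = √(2 × 43,400 × 189 / 43.96) ≈ 610.89.
Orders per year = D / Q* = 43,400 / 610.89 ≈ 71.044.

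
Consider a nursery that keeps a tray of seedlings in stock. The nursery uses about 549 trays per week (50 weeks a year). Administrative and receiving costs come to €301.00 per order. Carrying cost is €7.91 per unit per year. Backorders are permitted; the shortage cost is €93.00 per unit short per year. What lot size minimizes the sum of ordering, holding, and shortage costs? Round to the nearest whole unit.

Annual demand D = 549 × 50 = 27,450.
With planned backorders, Q* = √(2DS/H) · √((H+B)/B).
√(2DS/H) = √(2 × 27,450 × 301 / 7.91) = 1445.377.
√((H+B)/B) = √((7.91+93)/93) = 1.0417.
Q* ≈ 1505.590.

Q* ≈ 1,506 trays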